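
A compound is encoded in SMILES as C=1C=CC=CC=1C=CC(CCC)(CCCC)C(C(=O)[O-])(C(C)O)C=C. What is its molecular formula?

C22H31O3-

Heavy atoms from the SMILES: 22 C, 3 O.
Implicit hydrogens by atom environment:
  6 × C: 2 H each → 12
  5 × C (aromatic): 1 H each → 5
  4 × C: 1 H each → 4
  3 × C: 3 H each → 9
  3 × C: no H
  1 × C (aromatic): no H
  1 × O: 1 H
  1 × O: no H
  1 × O (charge -1): no H
  Total hydrogens = 31.
Net charge -1.
Molecular formula: C22H31O3-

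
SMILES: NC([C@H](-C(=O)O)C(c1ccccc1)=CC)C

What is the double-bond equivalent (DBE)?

6

Molecular formula from the SMILES: C13H17NO2.
DoU = (2C + 2 + N − H − X)/2 = (2·13 + 2 + 1 − 17 − 0)/2 = 12/2 = 6.
(Structurally: 1 ring(s) + 5 π bond(s) = 6.)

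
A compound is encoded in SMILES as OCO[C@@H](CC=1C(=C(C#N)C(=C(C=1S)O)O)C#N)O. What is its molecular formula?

C11H10N2O5S

Heavy atoms from the SMILES: 11 C, 2 N, 5 O, 1 S.
Implicit hydrogens by atom environment:
  6 × C (aromatic): no H
  4 × O: 1 H each → 4
  2 × C: 2 H each → 4
  2 × C: no H
  2 × N: no H
  1 × C: 1 H
  1 × O: no H
  1 × S: 1 H
  Total hydrogens = 10.
Molecular formula: C11H10N2O5S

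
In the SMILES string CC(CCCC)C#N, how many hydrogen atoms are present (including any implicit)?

Hydrogens are implicit in SMILES; fill each atom to its normal valence:
  3 × C: 2 H each → 6
  2 × C: 3 H each → 6
  1 × C: 1 H
  1 × C: no H
  1 × N: no H
  Total hydrogens = 13.

13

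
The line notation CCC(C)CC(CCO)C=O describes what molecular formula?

C9H18O2

Heavy atoms from the SMILES: 9 C, 2 O.
Implicit hydrogens by atom environment:
  4 × C: 2 H each → 8
  3 × C: 1 H each → 3
  2 × C: 3 H each → 6
  1 × O: 1 H
  1 × O: no H
  Total hydrogens = 18.
Molecular formula: C9H18O2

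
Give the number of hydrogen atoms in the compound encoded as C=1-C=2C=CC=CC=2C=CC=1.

Hydrogens are implicit in SMILES; fill each atom to its normal valence:
  8 × C (aromatic): 1 H each → 8
  2 × C (aromatic): no H
  Total hydrogens = 8.

8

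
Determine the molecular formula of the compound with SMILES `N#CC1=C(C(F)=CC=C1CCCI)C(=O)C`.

C12H11FINO

Heavy atoms from the SMILES: 12 C, 1 F, 1 I, 1 N, 1 O.
Implicit hydrogens by atom environment:
  4 × C (aromatic): no H
  3 × C: 2 H each → 6
  2 × C (aromatic): 1 H each → 2
  2 × C: no H
  1 × C: 3 H
  1 × F: no H
  1 × I: no H
  1 × N: no H
  1 × O: no H
  Total hydrogens = 11.
Molecular formula: C12H11FINO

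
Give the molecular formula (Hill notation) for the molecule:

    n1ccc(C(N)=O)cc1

Heavy atoms from the SMILES: 6 C, 2 N, 1 O.
Implicit hydrogens by atom environment:
  4 × C (aromatic): 1 H each → 4
  1 × C (aromatic): no H
  1 × C: no H
  1 × N: 2 H
  1 × N (aromatic): no H
  1 × O: no H
  Total hydrogens = 6.
Molecular formula: C6H6N2O

C6H6N2O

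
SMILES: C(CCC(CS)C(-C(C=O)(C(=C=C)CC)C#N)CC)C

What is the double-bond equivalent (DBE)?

Molecular formula from the SMILES: C17H27NOS.
DoU = (2C + 2 + N − H − X)/2 = (2·17 + 2 + 1 − 27 − 0)/2 = 10/2 = 5.
(Structurally: 0 ring(s) + 5 π bond(s) = 5.)

5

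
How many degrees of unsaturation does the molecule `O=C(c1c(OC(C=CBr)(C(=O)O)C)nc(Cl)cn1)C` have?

Molecular formula from the SMILES: C11H10BrClN2O4.
DoU = (2C + 2 + N − H − X)/2 = (2·11 + 2 + 2 − 10 − 2)/2 = 14/2 = 7.
(Structurally: 1 ring(s) + 6 π bond(s) = 7.)

7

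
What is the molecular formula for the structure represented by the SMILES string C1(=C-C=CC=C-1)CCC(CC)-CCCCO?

C15H24O

Heavy atoms from the SMILES: 15 C, 1 O.
Implicit hydrogens by atom environment:
  7 × C: 2 H each → 14
  5 × C (aromatic): 1 H each → 5
  1 × C: 3 H
  1 × C: 1 H
  1 × C (aromatic): no H
  1 × O: 1 H
  Total hydrogens = 24.
Molecular formula: C15H24O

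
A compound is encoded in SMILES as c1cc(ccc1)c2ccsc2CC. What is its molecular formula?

C12H12S

Heavy atoms from the SMILES: 12 C, 1 S.
Implicit hydrogens by atom environment:
  7 × C (aromatic): 1 H each → 7
  3 × C (aromatic): no H
  1 × C: 3 H
  1 × C: 2 H
  1 × S (aromatic): no H
  Total hydrogens = 12.
Molecular formula: C12H12S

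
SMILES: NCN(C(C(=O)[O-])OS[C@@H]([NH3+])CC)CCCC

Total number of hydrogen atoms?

Hydrogens are implicit in SMILES; fill each atom to its normal valence:
  5 × C: 2 H each → 10
  2 × C: 3 H each → 6
  2 × C: 1 H each → 2
  2 × O: no H
  1 × C: no H
  1 × N (charge +1): 3 H
  1 × N: 2 H
  1 × N: no H
  1 × O (charge -1): no H
  1 × S: no H
  Total hydrogens = 23.

23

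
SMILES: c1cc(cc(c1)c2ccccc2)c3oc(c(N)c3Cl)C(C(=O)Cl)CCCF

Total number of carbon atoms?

21

The symbol for carbon appears 21 times in the SMILES. Lowercase c denotes aromatic carbon and counts toward C.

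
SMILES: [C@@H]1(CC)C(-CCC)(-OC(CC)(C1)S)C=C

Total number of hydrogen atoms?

Hydrogens are implicit in SMILES; fill each atom to its normal valence:
  6 × C: 2 H each → 12
  3 × C: 3 H each → 9
  2 × C: 1 H each → 2
  2 × C: no H
  1 × O: no H
  1 × S: 1 H
  Total hydrogens = 24.

24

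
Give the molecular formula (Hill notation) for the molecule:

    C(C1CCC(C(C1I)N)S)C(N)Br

Heavy atoms from the SMILES: 1 Br, 8 C, 1 I, 2 N, 1 S.
Implicit hydrogens by atom environment:
  5 × C: 1 H each → 5
  3 × C: 2 H each → 6
  2 × N: 2 H each → 4
  1 × Br: no H
  1 × I: no H
  1 × S: 1 H
  Total hydrogens = 16.
Molecular formula: C8H16BrIN2S

C8H16BrIN2S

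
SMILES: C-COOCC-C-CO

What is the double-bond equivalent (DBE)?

Molecular formula from the SMILES: C6H14O3.
DoU = (2C + 2 + N − H − X)/2 = (2·6 + 2 + 0 − 14 − 0)/2 = 0/2 = 0.
(Structurally: 0 ring(s) + 0 π bond(s) = 0.)

0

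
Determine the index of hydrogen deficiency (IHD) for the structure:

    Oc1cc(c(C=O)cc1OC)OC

Molecular formula from the SMILES: C9H10O4.
DoU = (2C + 2 + N − H − X)/2 = (2·9 + 2 + 0 − 10 − 0)/2 = 10/2 = 5.
(Structurally: 1 ring(s) + 4 π bond(s) = 5.)

5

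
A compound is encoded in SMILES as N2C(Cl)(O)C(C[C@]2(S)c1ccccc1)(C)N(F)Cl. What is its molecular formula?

Heavy atoms from the SMILES: 11 C, 2 Cl, 1 F, 2 N, 1 O, 1 S.
Implicit hydrogens by atom environment:
  5 × C (aromatic): 1 H each → 5
  3 × C: no H
  2 × Cl: no H
  1 × C: 3 H
  1 × C: 2 H
  1 × C (aromatic): no H
  1 × F: no H
  1 × N: 1 H
  1 × N: no H
  1 × O: 1 H
  1 × S: 1 H
  Total hydrogens = 13.
Molecular formula: C11H13Cl2FN2OS

C11H13Cl2FN2OS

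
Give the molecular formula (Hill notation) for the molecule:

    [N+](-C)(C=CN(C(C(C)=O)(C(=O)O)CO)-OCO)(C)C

C11H21N2O6+

Heavy atoms from the SMILES: 11 C, 2 N, 6 O.
Implicit hydrogens by atom environment:
  4 × C: 3 H each → 12
  3 × C: no H
  3 × O: 1 H each → 3
  3 × O: no H
  2 × C: 2 H each → 4
  2 × C: 1 H each → 2
  1 × N: no H
  1 × N (charge +1): no H
  Total hydrogens = 21.
Net charge +1.
Molecular formula: C11H21N2O6+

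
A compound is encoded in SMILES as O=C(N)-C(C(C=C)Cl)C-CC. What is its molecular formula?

Heavy atoms from the SMILES: 8 C, 1 Cl, 1 N, 1 O.
Implicit hydrogens by atom environment:
  3 × C: 2 H each → 6
  3 × C: 1 H each → 3
  1 × C: 3 H
  1 × C: no H
  1 × Cl: no H
  1 × N: 2 H
  1 × O: no H
  Total hydrogens = 14.
Molecular formula: C8H14ClNO

C8H14ClNO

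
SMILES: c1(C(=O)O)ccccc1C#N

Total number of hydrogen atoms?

Hydrogens are implicit in SMILES; fill each atom to its normal valence:
  4 × C (aromatic): 1 H each → 4
  2 × C (aromatic): no H
  2 × C: no H
  1 × N: no H
  1 × O: 1 H
  1 × O: no H
  Total hydrogens = 5.

5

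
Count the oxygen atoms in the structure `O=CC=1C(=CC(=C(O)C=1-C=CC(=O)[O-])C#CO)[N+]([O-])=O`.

7

The symbol for oxygen appears 7 times in the SMILES.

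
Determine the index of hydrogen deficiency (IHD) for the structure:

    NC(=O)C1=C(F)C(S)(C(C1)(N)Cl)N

Molecular formula from the SMILES: C6H9ClFN3OS.
DoU = (2C + 2 + N − H − X)/2 = (2·6 + 2 + 3 − 9 − 2)/2 = 6/2 = 3.
(Structurally: 1 ring(s) + 2 π bond(s) = 3.)

3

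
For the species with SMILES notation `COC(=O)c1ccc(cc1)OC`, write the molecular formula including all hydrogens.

Heavy atoms from the SMILES: 9 C, 3 O.
Implicit hydrogens by atom environment:
  4 × C (aromatic): 1 H each → 4
  3 × O: no H
  2 × C: 3 H each → 6
  2 × C (aromatic): no H
  1 × C: no H
  Total hydrogens = 10.
Molecular formula: C9H10O3

C9H10O3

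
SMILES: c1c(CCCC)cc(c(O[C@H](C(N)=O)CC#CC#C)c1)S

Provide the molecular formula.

C17H19NO2S

Heavy atoms from the SMILES: 17 C, 1 N, 2 O, 1 S.
Implicit hydrogens by atom environment:
  4 × C: 2 H each → 8
  4 × C: no H
  3 × C (aromatic): 1 H each → 3
  3 × C (aromatic): no H
  2 × C: 1 H each → 2
  2 × O: no H
  1 × C: 3 H
  1 × N: 2 H
  1 × S: 1 H
  Total hydrogens = 19.
Molecular formula: C17H19NO2S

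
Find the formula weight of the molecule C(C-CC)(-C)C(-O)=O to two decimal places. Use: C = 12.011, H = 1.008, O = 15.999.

Molecular formula: C6H12O2.
M = 6×12.011 + 12×1.008 + 2×15.999 = 116.16 g/mol.

116.16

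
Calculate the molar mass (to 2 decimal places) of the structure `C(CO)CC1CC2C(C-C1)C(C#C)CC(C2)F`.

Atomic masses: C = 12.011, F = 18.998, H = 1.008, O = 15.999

Molecular formula: C15H23FO.
M = 15×12.011 + 1×18.998 + 23×1.008 + 1×15.999 = 238.35 g/mol.

238.35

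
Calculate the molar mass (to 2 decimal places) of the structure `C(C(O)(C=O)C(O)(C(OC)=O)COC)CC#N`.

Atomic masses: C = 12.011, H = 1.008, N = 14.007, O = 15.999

Molecular formula: C10H15NO6.
M = 10×12.011 + 15×1.008 + 1×14.007 + 6×15.999 = 245.23 g/mol.

245.23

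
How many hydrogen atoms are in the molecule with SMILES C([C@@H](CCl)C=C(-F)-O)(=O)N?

7

Hydrogens are implicit in SMILES; fill each atom to its normal valence:
  2 × C: 1 H each → 2
  2 × C: no H
  1 × C: 2 H
  1 × Cl: no H
  1 × F: no H
  1 × N: 2 H
  1 × O: 1 H
  1 × O: no H
  Total hydrogens = 7.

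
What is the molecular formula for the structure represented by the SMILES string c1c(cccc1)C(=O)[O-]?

Heavy atoms from the SMILES: 7 C, 2 O.
Implicit hydrogens by atom environment:
  5 × C (aromatic): 1 H each → 5
  1 × C (aromatic): no H
  1 × C: no H
  1 × O: no H
  1 × O (charge -1): no H
  Total hydrogens = 5.
Net charge -1.
Molecular formula: C7H5O2-

C7H5O2-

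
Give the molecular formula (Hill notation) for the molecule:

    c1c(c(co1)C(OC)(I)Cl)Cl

Heavy atoms from the SMILES: 6 C, 2 Cl, 1 I, 2 O.
Implicit hydrogens by atom environment:
  2 × C (aromatic): 1 H each → 2
  2 × C (aromatic): no H
  2 × Cl: no H
  1 × C: 3 H
  1 × C: no H
  1 × I: no H
  1 × O (aromatic): no H
  1 × O: no H
  Total hydrogens = 5.
Molecular formula: C6H5Cl2IO2

C6H5Cl2IO2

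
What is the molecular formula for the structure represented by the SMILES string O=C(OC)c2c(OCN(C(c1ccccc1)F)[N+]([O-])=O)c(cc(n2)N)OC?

C16H17FN4O6

Heavy atoms from the SMILES: 16 C, 1 F, 4 N, 6 O.
Implicit hydrogens by atom environment:
  6 × C (aromatic): 1 H each → 6
  5 × C (aromatic): no H
  5 × O: no H
  2 × C: 3 H each → 6
  1 × C: 2 H
  1 × C: 1 H
  1 × C: no H
  1 × F: no H
  1 × N: 2 H
  1 × N (aromatic): no H
  1 × N: no H
  1 × N (charge +1): no H
  1 × O (charge -1): no H
  Total hydrogens = 17.
Molecular formula: C16H17FN4O6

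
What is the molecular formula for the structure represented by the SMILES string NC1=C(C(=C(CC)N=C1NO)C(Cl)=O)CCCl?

C10H13Cl2N3O2

Heavy atoms from the SMILES: 10 C, 2 Cl, 3 N, 2 O.
Implicit hydrogens by atom environment:
  5 × C (aromatic): no H
  3 × C: 2 H each → 6
  2 × Cl: no H
  1 × C: 3 H
  1 × C: no H
  1 × N: 2 H
  1 × N: 1 H
  1 × N (aromatic): no H
  1 × O: 1 H
  1 × O: no H
  Total hydrogens = 13.
Molecular formula: C10H13Cl2N3O2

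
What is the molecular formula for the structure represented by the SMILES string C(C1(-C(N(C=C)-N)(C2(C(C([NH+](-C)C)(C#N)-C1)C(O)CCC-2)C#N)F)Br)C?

C18H28BrFN5O+

Heavy atoms from the SMILES: 1 Br, 18 C, 1 F, 5 N, 1 O.
Implicit hydrogens by atom environment:
  6 × C: 2 H each → 12
  6 × C: no H
  3 × C: 3 H each → 9
  3 × C: 1 H each → 3
  3 × N: no H
  1 × Br: no H
  1 × F: no H
  1 × N: 2 H
  1 × N (charge +1): 1 H
  1 × O: 1 H
  Total hydrogens = 28.
Net charge +1.
Molecular formula: C18H28BrFN5O+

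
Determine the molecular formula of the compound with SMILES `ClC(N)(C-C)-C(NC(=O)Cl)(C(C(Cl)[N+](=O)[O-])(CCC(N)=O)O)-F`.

C10H16Cl3FN4O5

Heavy atoms from the SMILES: 10 C, 3 Cl, 1 F, 4 N, 5 O.
Implicit hydrogens by atom environment:
  5 × C: no H
  3 × C: 2 H each → 6
  3 × Cl: no H
  3 × O: no H
  2 × N: 2 H each → 4
  1 × C: 3 H
  1 × C: 1 H
  1 × F: no H
  1 × N: 1 H
  1 × N (charge +1): no H
  1 × O: 1 H
  1 × O (charge -1): no H
  Total hydrogens = 16.
Molecular formula: C10H16Cl3FN4O5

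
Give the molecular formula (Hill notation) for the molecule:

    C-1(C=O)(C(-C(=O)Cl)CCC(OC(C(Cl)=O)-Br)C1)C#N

Heavy atoms from the SMILES: 1 Br, 11 C, 2 Cl, 1 N, 4 O.
Implicit hydrogens by atom environment:
  4 × C: 1 H each → 4
  4 × C: no H
  4 × O: no H
  3 × C: 2 H each → 6
  2 × Cl: no H
  1 × Br: no H
  1 × N: no H
  Total hydrogens = 10.
Molecular formula: C11H10BrCl2NO4

C11H10BrCl2NO4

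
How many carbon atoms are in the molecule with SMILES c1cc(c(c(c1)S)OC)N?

7

The symbol for carbon appears 7 times in the SMILES. Lowercase c denotes aromatic carbon and counts toward C.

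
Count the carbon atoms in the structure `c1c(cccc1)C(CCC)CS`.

11

The symbol for carbon appears 11 times in the SMILES. Lowercase c denotes aromatic carbon and counts toward C.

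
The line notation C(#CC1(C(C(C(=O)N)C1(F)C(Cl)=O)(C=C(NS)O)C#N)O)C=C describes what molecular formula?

Heavy atoms from the SMILES: 13 C, 1 Cl, 1 F, 3 N, 4 O, 1 S.
Implicit hydrogens by atom environment:
  9 × C: no H
  3 × C: 1 H each → 3
  2 × O: 1 H each → 2
  2 × O: no H
  1 × C: 2 H
  1 × Cl: no H
  1 × F: no H
  1 × N: 2 H
  1 × N: 1 H
  1 × N: no H
  1 × S: 1 H
  Total hydrogens = 11.
Molecular formula: C13H11ClFN3O4S

C13H11ClFN3O4S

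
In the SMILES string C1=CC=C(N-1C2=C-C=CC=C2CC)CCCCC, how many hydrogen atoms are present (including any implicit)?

23

Hydrogens are implicit in SMILES; fill each atom to its normal valence:
  7 × C (aromatic): 1 H each → 7
  5 × C: 2 H each → 10
  3 × C (aromatic): no H
  2 × C: 3 H each → 6
  1 × N (aromatic): no H
  Total hydrogens = 23.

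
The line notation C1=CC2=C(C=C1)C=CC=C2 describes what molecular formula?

C10H8

Heavy atoms from the SMILES: 10 C.
Implicit hydrogens by atom environment:
  8 × C (aromatic): 1 H each → 8
  2 × C (aromatic): no H
  Total hydrogens = 8.
Molecular formula: C10H8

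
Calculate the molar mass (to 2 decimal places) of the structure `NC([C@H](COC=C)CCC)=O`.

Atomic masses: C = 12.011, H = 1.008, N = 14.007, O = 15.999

157.21

Molecular formula: C8H15NO2.
M = 8×12.011 + 15×1.008 + 1×14.007 + 2×15.999 = 157.21 g/mol.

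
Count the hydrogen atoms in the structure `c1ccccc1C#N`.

5

Hydrogens are implicit in SMILES; fill each atom to its normal valence:
  5 × C (aromatic): 1 H each → 5
  1 × C (aromatic): no H
  1 × C: no H
  1 × N: no H
  Total hydrogens = 5.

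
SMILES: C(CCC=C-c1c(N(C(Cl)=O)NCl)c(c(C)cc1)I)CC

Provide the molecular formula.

Heavy atoms from the SMILES: 15 C, 2 Cl, 1 I, 2 N, 1 O.
Implicit hydrogens by atom environment:
  4 × C: 2 H each → 8
  4 × C (aromatic): no H
  2 × C: 3 H each → 6
  2 × C (aromatic): 1 H each → 2
  2 × C: 1 H each → 2
  2 × Cl: no H
  1 × C: no H
  1 × I: no H
  1 × N: 1 H
  1 × N: no H
  1 × O: no H
  Total hydrogens = 19.
Molecular formula: C15H19Cl2IN2O

C15H19Cl2IN2O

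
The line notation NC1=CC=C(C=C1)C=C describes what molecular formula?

C8H9N

Heavy atoms from the SMILES: 8 C, 1 N.
Implicit hydrogens by atom environment:
  4 × C (aromatic): 1 H each → 4
  2 × C (aromatic): no H
  1 × C: 2 H
  1 × C: 1 H
  1 × N: 2 H
  Total hydrogens = 9.
Molecular formula: C8H9N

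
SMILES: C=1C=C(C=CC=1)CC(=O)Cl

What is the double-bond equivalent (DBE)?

Molecular formula from the SMILES: C8H7ClO.
DoU = (2C + 2 + N − H − X)/2 = (2·8 + 2 + 0 − 7 − 1)/2 = 10/2 = 5.
(Structurally: 1 ring(s) + 4 π bond(s) = 5.)

5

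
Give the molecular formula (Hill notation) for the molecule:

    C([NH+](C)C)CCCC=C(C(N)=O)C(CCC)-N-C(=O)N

Heavy atoms from the SMILES: 14 C, 4 N, 2 O.
Implicit hydrogens by atom environment:
  6 × C: 2 H each → 12
  3 × C: 3 H each → 9
  3 × C: no H
  2 × C: 1 H each → 2
  2 × N: 2 H each → 4
  2 × O: no H
  1 × N (charge +1): 1 H
  1 × N: 1 H
  Total hydrogens = 29.
Net charge +1.
Molecular formula: C14H29N4O2+

C14H29N4O2+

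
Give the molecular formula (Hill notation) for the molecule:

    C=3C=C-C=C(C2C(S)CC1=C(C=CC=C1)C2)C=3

C16H16S

Heavy atoms from the SMILES: 16 C, 1 S.
Implicit hydrogens by atom environment:
  9 × C (aromatic): 1 H each → 9
  3 × C (aromatic): no H
  2 × C: 2 H each → 4
  2 × C: 1 H each → 2
  1 × S: 1 H
  Total hydrogens = 16.
Molecular formula: C16H16S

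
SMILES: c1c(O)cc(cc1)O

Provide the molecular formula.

Heavy atoms from the SMILES: 6 C, 2 O.
Implicit hydrogens by atom environment:
  4 × C (aromatic): 1 H each → 4
  2 × C (aromatic): no H
  2 × O: 1 H each → 2
  Total hydrogens = 6.
Molecular formula: C6H6O2

C6H6O2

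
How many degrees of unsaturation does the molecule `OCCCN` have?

Molecular formula from the SMILES: C3H9NO.
DoU = (2C + 2 + N − H − X)/2 = (2·3 + 2 + 1 − 9 − 0)/2 = 0/2 = 0.
(Structurally: 0 ring(s) + 0 π bond(s) = 0.)

0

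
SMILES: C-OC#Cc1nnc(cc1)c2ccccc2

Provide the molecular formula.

Heavy atoms from the SMILES: 13 C, 2 N, 1 O.
Implicit hydrogens by atom environment:
  7 × C (aromatic): 1 H each → 7
  3 × C (aromatic): no H
  2 × C: no H
  2 × N (aromatic): no H
  1 × C: 3 H
  1 × O: no H
  Total hydrogens = 10.
Molecular formula: C13H10N2O

C13H10N2O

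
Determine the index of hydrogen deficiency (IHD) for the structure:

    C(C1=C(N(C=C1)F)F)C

Molecular formula from the SMILES: C6H7F2N.
DoU = (2C + 2 + N − H − X)/2 = (2·6 + 2 + 1 − 7 − 2)/2 = 6/2 = 3.
(Structurally: 1 ring(s) + 2 π bond(s) = 3.)

3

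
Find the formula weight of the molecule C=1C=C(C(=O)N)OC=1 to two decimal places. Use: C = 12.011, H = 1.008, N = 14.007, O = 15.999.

Molecular formula: C5H5NO2.
M = 5×12.011 + 5×1.008 + 1×14.007 + 2×15.999 = 111.10 g/mol.

111.10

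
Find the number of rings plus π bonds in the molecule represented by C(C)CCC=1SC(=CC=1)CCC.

3

Molecular formula from the SMILES: C11H18S.
DoU = (2C + 2 + N − H − X)/2 = (2·11 + 2 + 0 − 18 − 0)/2 = 6/2 = 3.
(Structurally: 1 ring(s) + 2 π bond(s) = 3.)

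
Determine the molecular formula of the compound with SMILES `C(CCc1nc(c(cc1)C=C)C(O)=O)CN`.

C12H16N2O2

Heavy atoms from the SMILES: 12 C, 2 N, 2 O.
Implicit hydrogens by atom environment:
  5 × C: 2 H each → 10
  3 × C (aromatic): no H
  2 × C (aromatic): 1 H each → 2
  1 × C: 1 H
  1 × C: no H
  1 × N: 2 H
  1 × N (aromatic): no H
  1 × O: 1 H
  1 × O: no H
  Total hydrogens = 16.
Molecular formula: C12H16N2O2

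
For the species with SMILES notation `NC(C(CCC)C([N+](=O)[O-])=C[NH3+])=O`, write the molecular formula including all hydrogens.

Heavy atoms from the SMILES: 7 C, 3 N, 3 O.
Implicit hydrogens by atom environment:
  2 × C: 2 H each → 4
  2 × C: 1 H each → 2
  2 × C: no H
  2 × O: no H
  1 × C: 3 H
  1 × N (charge +1): 3 H
  1 × N: 2 H
  1 × N (charge +1): no H
  1 × O (charge -1): no H
  Total hydrogens = 14.
Net charge +1.
Molecular formula: C7H14N3O3+

C7H14N3O3+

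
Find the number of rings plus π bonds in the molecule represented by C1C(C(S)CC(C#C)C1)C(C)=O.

Molecular formula from the SMILES: C10H14OS.
DoU = (2C + 2 + N − H − X)/2 = (2·10 + 2 + 0 − 14 − 0)/2 = 8/2 = 4.
(Structurally: 1 ring(s) + 3 π bond(s) = 4.)

4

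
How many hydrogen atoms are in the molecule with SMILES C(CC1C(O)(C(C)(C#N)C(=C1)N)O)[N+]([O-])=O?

13

Hydrogens are implicit in SMILES; fill each atom to its normal valence:
  4 × C: no H
  2 × C: 2 H each → 4
  2 × C: 1 H each → 2
  2 × O: 1 H each → 2
  1 × C: 3 H
  1 × N: 2 H
  1 × N: no H
  1 × N (charge +1): no H
  1 × O: no H
  1 × O (charge -1): no H
  Total hydrogens = 13.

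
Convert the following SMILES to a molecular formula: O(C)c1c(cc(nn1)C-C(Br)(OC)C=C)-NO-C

Heavy atoms from the SMILES: 1 Br, 11 C, 3 N, 3 O.
Implicit hydrogens by atom environment:
  3 × C: 3 H each → 9
  3 × C (aromatic): no H
  3 × O: no H
  2 × C: 2 H each → 4
  2 × N (aromatic): no H
  1 × Br: no H
  1 × C (aromatic): 1 H
  1 × C: 1 H
  1 × C: no H
  1 × N: 1 H
  Total hydrogens = 16.
Molecular formula: C11H16BrN3O3

C11H16BrN3O3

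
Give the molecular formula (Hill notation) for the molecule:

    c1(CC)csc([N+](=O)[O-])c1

Heavy atoms from the SMILES: 6 C, 1 N, 2 O, 1 S.
Implicit hydrogens by atom environment:
  2 × C (aromatic): 1 H each → 2
  2 × C (aromatic): no H
  1 × C: 3 H
  1 × C: 2 H
  1 × N (charge +1): no H
  1 × O: no H
  1 × O (charge -1): no H
  1 × S (aromatic): no H
  Total hydrogens = 7.
Molecular formula: C6H7NO2S

C6H7NO2S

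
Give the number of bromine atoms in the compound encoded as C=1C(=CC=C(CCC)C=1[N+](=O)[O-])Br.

1

The symbol for bromine appears 1 time in the SMILES.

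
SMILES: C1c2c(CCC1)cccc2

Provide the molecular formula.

C10H12

Heavy atoms from the SMILES: 10 C.
Implicit hydrogens by atom environment:
  4 × C: 2 H each → 8
  4 × C (aromatic): 1 H each → 4
  2 × C (aromatic): no H
  Total hydrogens = 12.
Molecular formula: C10H12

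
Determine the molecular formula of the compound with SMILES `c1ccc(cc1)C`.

Heavy atoms from the SMILES: 7 C.
Implicit hydrogens by atom environment:
  5 × C (aromatic): 1 H each → 5
  1 × C: 3 H
  1 × C (aromatic): no H
  Total hydrogens = 8.
Molecular formula: C7H8

C7H8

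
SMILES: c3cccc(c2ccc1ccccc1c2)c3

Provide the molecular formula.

C16H12

Heavy atoms from the SMILES: 16 C.
Implicit hydrogens by atom environment:
  12 × C (aromatic): 1 H each → 12
  4 × C (aromatic): no H
  Total hydrogens = 12.
Molecular formula: C16H12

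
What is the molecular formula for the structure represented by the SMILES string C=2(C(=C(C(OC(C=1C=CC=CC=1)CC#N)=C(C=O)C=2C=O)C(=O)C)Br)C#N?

C20H13BrN2O4

Heavy atoms from the SMILES: 1 Br, 20 C, 2 N, 4 O.
Implicit hydrogens by atom environment:
  7 × C (aromatic): no H
  5 × C (aromatic): 1 H each → 5
  4 × O: no H
  3 × C: 1 H each → 3
  3 × C: no H
  2 × N: no H
  1 × Br: no H
  1 × C: 3 H
  1 × C: 2 H
  Total hydrogens = 13.
Molecular formula: C20H13BrN2O4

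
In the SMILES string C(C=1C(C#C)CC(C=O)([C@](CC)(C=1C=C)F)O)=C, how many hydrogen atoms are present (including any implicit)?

17

Hydrogens are implicit in SMILES; fill each atom to its normal valence:
  5 × C: 1 H each → 5
  5 × C: no H
  4 × C: 2 H each → 8
  1 × C: 3 H
  1 × F: no H
  1 × O: 1 H
  1 × O: no H
  Total hydrogens = 17.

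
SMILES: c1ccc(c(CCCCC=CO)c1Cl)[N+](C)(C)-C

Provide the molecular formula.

C15H23ClNO+

Heavy atoms from the SMILES: 15 C, 1 Cl, 1 N, 1 O.
Implicit hydrogens by atom environment:
  4 × C: 2 H each → 8
  3 × C: 3 H each → 9
  3 × C (aromatic): 1 H each → 3
  3 × C (aromatic): no H
  2 × C: 1 H each → 2
  1 × Cl: no H
  1 × N (charge +1): no H
  1 × O: 1 H
  Total hydrogens = 23.
Net charge +1.
Molecular formula: C15H23ClNO+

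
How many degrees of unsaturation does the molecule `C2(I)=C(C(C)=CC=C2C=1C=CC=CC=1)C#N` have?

Molecular formula from the SMILES: C14H10IN.
DoU = (2C + 2 + N − H − X)/2 = (2·14 + 2 + 1 − 10 − 1)/2 = 20/2 = 10.
(Structurally: 2 ring(s) + 8 π bond(s) = 10.)

10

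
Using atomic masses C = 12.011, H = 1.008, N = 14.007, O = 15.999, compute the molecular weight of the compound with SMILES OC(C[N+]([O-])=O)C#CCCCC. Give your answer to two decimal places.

Molecular formula: C8H13NO3.
M = 8×12.011 + 13×1.008 + 1×14.007 + 3×15.999 = 171.20 g/mol.

171.20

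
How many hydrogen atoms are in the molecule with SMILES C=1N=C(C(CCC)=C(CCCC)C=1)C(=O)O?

19

Hydrogens are implicit in SMILES; fill each atom to its normal valence:
  5 × C: 2 H each → 10
  3 × C (aromatic): no H
  2 × C: 3 H each → 6
  2 × C (aromatic): 1 H each → 2
  1 × C: no H
  1 × N (aromatic): no H
  1 × O: 1 H
  1 × O: no H
  Total hydrogens = 19.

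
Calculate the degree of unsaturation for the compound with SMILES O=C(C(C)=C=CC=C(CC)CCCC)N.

Molecular formula from the SMILES: C13H21NO.
DoU = (2C + 2 + N − H − X)/2 = (2·13 + 2 + 1 − 21 − 0)/2 = 8/2 = 4.
(Structurally: 0 ring(s) + 4 π bond(s) = 4.)

4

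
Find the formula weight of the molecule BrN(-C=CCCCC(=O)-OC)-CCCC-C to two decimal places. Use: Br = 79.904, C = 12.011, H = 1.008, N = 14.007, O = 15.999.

292.22

Molecular formula: C12H22BrNO2.
M = 1×79.904 + 12×12.011 + 22×1.008 + 1×14.007 + 2×15.999 = 292.22 g/mol.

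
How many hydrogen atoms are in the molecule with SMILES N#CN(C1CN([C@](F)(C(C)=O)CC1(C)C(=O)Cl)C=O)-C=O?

13

Hydrogens are implicit in SMILES; fill each atom to its normal valence:
  5 × C: no H
  4 × O: no H
  3 × C: 1 H each → 3
  3 × N: no H
  2 × C: 3 H each → 6
  2 × C: 2 H each → 4
  1 × Cl: no H
  1 × F: no H
  Total hydrogens = 13.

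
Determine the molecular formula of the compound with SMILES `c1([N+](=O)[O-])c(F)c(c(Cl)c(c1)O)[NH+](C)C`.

C8H9ClFN2O3+

Heavy atoms from the SMILES: 8 C, 1 Cl, 1 F, 2 N, 3 O.
Implicit hydrogens by atom environment:
  5 × C (aromatic): no H
  2 × C: 3 H each → 6
  1 × C (aromatic): 1 H
  1 × Cl: no H
  1 × F: no H
  1 × N (charge +1): 1 H
  1 × N (charge +1): no H
  1 × O: 1 H
  1 × O: no H
  1 × O (charge -1): no H
  Total hydrogens = 9.
Net charge +1.
Molecular formula: C8H9ClFN2O3+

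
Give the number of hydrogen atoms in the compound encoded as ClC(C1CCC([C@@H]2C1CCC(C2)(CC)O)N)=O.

Hydrogens are implicit in SMILES; fill each atom to its normal valence:
  6 × C: 2 H each → 12
  4 × C: 1 H each → 4
  2 × C: no H
  1 × C: 3 H
  1 × Cl: no H
  1 × N: 2 H
  1 × O: 1 H
  1 × O: no H
  Total hydrogens = 22.

22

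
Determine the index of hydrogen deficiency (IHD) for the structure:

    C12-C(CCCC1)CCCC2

2

Molecular formula from the SMILES: C10H18.
DoU = (2C + 2 + N − H − X)/2 = (2·10 + 2 + 0 − 18 − 0)/2 = 4/2 = 2.
(Structurally: 2 ring(s) + 0 π bond(s) = 2.)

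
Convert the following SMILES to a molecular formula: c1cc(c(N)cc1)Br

Heavy atoms from the SMILES: 1 Br, 6 C, 1 N.
Implicit hydrogens by atom environment:
  4 × C (aromatic): 1 H each → 4
  2 × C (aromatic): no H
  1 × Br: no H
  1 × N: 2 H
  Total hydrogens = 6.
Molecular formula: C6H6BrN

C6H6BrN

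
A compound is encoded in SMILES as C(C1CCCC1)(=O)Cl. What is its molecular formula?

C6H9ClO

Heavy atoms from the SMILES: 6 C, 1 Cl, 1 O.
Implicit hydrogens by atom environment:
  4 × C: 2 H each → 8
  1 × C: 1 H
  1 × C: no H
  1 × Cl: no H
  1 × O: no H
  Total hydrogens = 9.
Molecular formula: C6H9ClO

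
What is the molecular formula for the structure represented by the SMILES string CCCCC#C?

C6H10

Heavy atoms from the SMILES: 6 C.
Implicit hydrogens by atom environment:
  3 × C: 2 H each → 6
  1 × C: 3 H
  1 × C: 1 H
  1 × C: no H
  Total hydrogens = 10.
Molecular formula: C6H10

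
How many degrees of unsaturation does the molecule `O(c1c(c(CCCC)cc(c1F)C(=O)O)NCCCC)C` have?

5

Molecular formula from the SMILES: C16H24FNO3.
DoU = (2C + 2 + N − H − X)/2 = (2·16 + 2 + 1 − 24 − 1)/2 = 10/2 = 5.
(Structurally: 1 ring(s) + 4 π bond(s) = 5.)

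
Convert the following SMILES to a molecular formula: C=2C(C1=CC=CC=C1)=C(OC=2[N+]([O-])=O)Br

Heavy atoms from the SMILES: 1 Br, 10 C, 1 N, 3 O.
Implicit hydrogens by atom environment:
  6 × C (aromatic): 1 H each → 6
  4 × C (aromatic): no H
  1 × Br: no H
  1 × N (charge +1): no H
  1 × O (aromatic): no H
  1 × O: no H
  1 × O (charge -1): no H
  Total hydrogens = 6.
Molecular formula: C10H6BrNO3

C10H6BrNO3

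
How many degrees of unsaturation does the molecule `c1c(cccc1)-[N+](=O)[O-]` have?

Molecular formula from the SMILES: C6H5NO2.
DoU = (2C + 2 + N − H − X)/2 = (2·6 + 2 + 1 − 5 − 0)/2 = 10/2 = 5.
(Structurally: 1 ring(s) + 4 π bond(s) = 5.)

5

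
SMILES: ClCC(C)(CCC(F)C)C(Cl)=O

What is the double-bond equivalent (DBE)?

Molecular formula from the SMILES: C8H13Cl2FO.
DoU = (2C + 2 + N − H − X)/2 = (2·8 + 2 + 0 − 13 − 3)/2 = 2/2 = 1.
(Structurally: 0 ring(s) + 1 π bond(s) = 1.)

1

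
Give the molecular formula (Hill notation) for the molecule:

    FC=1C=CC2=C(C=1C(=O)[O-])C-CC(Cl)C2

Heavy atoms from the SMILES: 11 C, 1 Cl, 1 F, 2 O.
Implicit hydrogens by atom environment:
  4 × C (aromatic): no H
  3 × C: 2 H each → 6
  2 × C (aromatic): 1 H each → 2
  1 × C: 1 H
  1 × C: no H
  1 × Cl: no H
  1 × F: no H
  1 × O: no H
  1 × O (charge -1): no H
  Total hydrogens = 9.
Net charge -1.
Molecular formula: C11H9ClFO2-

C11H9ClFO2-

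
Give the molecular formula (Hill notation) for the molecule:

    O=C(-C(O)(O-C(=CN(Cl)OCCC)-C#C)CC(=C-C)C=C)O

C15H20ClNO5

Heavy atoms from the SMILES: 15 C, 1 Cl, 1 N, 5 O.
Implicit hydrogens by atom environment:
  5 × C: no H
  4 × C: 2 H each → 8
  4 × C: 1 H each → 4
  3 × O: no H
  2 × C: 3 H each → 6
  2 × O: 1 H each → 2
  1 × Cl: no H
  1 × N: no H
  Total hydrogens = 20.
Molecular formula: C15H20ClNO5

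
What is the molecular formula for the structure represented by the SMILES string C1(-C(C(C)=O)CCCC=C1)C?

Heavy atoms from the SMILES: 10 C, 1 O.
Implicit hydrogens by atom environment:
  4 × C: 1 H each → 4
  3 × C: 2 H each → 6
  2 × C: 3 H each → 6
  1 × C: no H
  1 × O: no H
  Total hydrogens = 16.
Molecular formula: C10H16O

C10H16O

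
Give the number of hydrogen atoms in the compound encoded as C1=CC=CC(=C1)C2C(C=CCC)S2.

Hydrogens are implicit in SMILES; fill each atom to its normal valence:
  5 × C (aromatic): 1 H each → 5
  4 × C: 1 H each → 4
  1 × C: 3 H
  1 × C: 2 H
  1 × C (aromatic): no H
  1 × S: no H
  Total hydrogens = 14.

14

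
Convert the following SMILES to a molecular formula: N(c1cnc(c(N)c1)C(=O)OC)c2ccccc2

Heavy atoms from the SMILES: 13 C, 3 N, 2 O.
Implicit hydrogens by atom environment:
  7 × C (aromatic): 1 H each → 7
  4 × C (aromatic): no H
  2 × O: no H
  1 × C: 3 H
  1 × C: no H
  1 × N: 2 H
  1 × N: 1 H
  1 × N (aromatic): no H
  Total hydrogens = 13.
Molecular formula: C13H13N3O2

C13H13N3O2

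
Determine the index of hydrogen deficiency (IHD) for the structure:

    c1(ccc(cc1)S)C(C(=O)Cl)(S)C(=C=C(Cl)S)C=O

8

Molecular formula from the SMILES: C12H8Cl2O2S3.
DoU = (2C + 2 + N − H − X)/2 = (2·12 + 2 + 0 − 8 − 2)/2 = 16/2 = 8.
(Structurally: 1 ring(s) + 7 π bond(s) = 8.)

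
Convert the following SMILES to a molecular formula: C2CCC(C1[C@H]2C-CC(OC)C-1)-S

Heavy atoms from the SMILES: 11 C, 1 O, 1 S.
Implicit hydrogens by atom environment:
  6 × C: 2 H each → 12
  4 × C: 1 H each → 4
  1 × C: 3 H
  1 × O: no H
  1 × S: 1 H
  Total hydrogens = 20.
Molecular formula: C11H20OS

C11H20OS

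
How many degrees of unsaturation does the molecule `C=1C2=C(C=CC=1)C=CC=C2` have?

7

Molecular formula from the SMILES: C10H8.
DoU = (2C + 2 + N − H − X)/2 = (2·10 + 2 + 0 − 8 − 0)/2 = 14/2 = 7.
(Structurally: 2 ring(s) + 5 π bond(s) = 7.)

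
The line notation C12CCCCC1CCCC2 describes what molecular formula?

Heavy atoms from the SMILES: 10 C.
Implicit hydrogens by atom environment:
  8 × C: 2 H each → 16
  2 × C: 1 H each → 2
  Total hydrogens = 18.
Molecular formula: C10H18

C10H18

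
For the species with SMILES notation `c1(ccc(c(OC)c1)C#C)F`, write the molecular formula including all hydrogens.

Heavy atoms from the SMILES: 9 C, 1 F, 1 O.
Implicit hydrogens by atom environment:
  3 × C (aromatic): 1 H each → 3
  3 × C (aromatic): no H
  1 × C: 3 H
  1 × C: 1 H
  1 × C: no H
  1 × F: no H
  1 × O: no H
  Total hydrogens = 7.
Molecular formula: C9H7FO

C9H7FO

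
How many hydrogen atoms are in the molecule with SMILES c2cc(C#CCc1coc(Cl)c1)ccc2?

9

Hydrogens are implicit in SMILES; fill each atom to its normal valence:
  7 × C (aromatic): 1 H each → 7
  3 × C (aromatic): no H
  2 × C: no H
  1 × C: 2 H
  1 × Cl: no H
  1 × O (aromatic): no H
  Total hydrogens = 9.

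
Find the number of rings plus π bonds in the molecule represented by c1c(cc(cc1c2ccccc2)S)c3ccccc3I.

12

Molecular formula from the SMILES: C18H13IS.
DoU = (2C + 2 + N − H − X)/2 = (2·18 + 2 + 0 − 13 − 1)/2 = 24/2 = 12.
(Structurally: 3 ring(s) + 9 π bond(s) = 12.)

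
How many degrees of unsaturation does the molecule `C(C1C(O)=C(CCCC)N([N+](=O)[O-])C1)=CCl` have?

Molecular formula from the SMILES: C10H15ClN2O3.
DoU = (2C + 2 + N − H − X)/2 = (2·10 + 2 + 2 − 15 − 1)/2 = 8/2 = 4.
(Structurally: 1 ring(s) + 3 π bond(s) = 4.)

4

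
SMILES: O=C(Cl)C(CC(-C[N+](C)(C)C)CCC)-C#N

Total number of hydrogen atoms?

22

Hydrogens are implicit in SMILES; fill each atom to its normal valence:
  4 × C: 3 H each → 12
  4 × C: 2 H each → 8
  2 × C: 1 H each → 2
  2 × C: no H
  1 × Cl: no H
  1 × N (charge +1): no H
  1 × N: no H
  1 × O: no H
  Total hydrogens = 22.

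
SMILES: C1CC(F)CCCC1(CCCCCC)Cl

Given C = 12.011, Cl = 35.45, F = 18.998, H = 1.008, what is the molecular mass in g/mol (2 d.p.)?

Molecular formula: C13H24ClF.
M = 13×12.011 + 1×35.45 + 1×18.998 + 24×1.008 = 234.78 g/mol.

234.78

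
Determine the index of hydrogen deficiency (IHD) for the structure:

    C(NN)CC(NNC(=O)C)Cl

1

Molecular formula from the SMILES: C5H13ClN4O.
DoU = (2C + 2 + N − H − X)/2 = (2·5 + 2 + 4 − 13 − 1)/2 = 2/2 = 1.
(Structurally: 0 ring(s) + 1 π bond(s) = 1.)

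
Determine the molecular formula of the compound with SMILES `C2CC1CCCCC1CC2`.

C10H18

Heavy atoms from the SMILES: 10 C.
Implicit hydrogens by atom environment:
  8 × C: 2 H each → 16
  2 × C: 1 H each → 2
  Total hydrogens = 18.
Molecular formula: C10H18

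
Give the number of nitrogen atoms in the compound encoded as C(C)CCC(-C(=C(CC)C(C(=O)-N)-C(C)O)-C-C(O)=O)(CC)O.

1

The symbol for nitrogen appears 1 time in the SMILES.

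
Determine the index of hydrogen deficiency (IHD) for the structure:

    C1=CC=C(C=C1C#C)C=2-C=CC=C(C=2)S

10

Molecular formula from the SMILES: C14H10S.
DoU = (2C + 2 + N − H − X)/2 = (2·14 + 2 + 0 − 10 − 0)/2 = 20/2 = 10.
(Structurally: 2 ring(s) + 8 π bond(s) = 10.)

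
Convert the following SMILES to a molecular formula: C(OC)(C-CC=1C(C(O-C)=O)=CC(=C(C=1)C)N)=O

Heavy atoms from the SMILES: 13 C, 1 N, 4 O.
Implicit hydrogens by atom environment:
  4 × C (aromatic): no H
  4 × O: no H
  3 × C: 3 H each → 9
  2 × C: 2 H each → 4
  2 × C (aromatic): 1 H each → 2
  2 × C: no H
  1 × N: 2 H
  Total hydrogens = 17.
Molecular formula: C13H17NO4

C13H17NO4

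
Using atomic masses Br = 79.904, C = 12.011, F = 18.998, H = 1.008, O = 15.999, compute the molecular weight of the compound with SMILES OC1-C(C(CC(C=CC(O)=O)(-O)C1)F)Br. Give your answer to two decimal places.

283.09

Molecular formula: C9H12BrFO4.
M = 1×79.904 + 9×12.011 + 1×18.998 + 12×1.008 + 4×15.999 = 283.09 g/mol.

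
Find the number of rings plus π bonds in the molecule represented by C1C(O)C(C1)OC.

Molecular formula from the SMILES: C5H10O2.
DoU = (2C + 2 + N − H − X)/2 = (2·5 + 2 + 0 − 10 − 0)/2 = 2/2 = 1.
(Structurally: 1 ring(s) + 0 π bond(s) = 1.)

1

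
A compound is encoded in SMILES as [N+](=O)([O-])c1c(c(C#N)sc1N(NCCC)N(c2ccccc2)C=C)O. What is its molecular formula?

Heavy atoms from the SMILES: 16 C, 5 N, 3 O, 1 S.
Implicit hydrogens by atom environment:
  5 × C (aromatic): 1 H each → 5
  5 × C (aromatic): no H
  3 × C: 2 H each → 6
  3 × N: no H
  1 × C: 3 H
  1 × C: 1 H
  1 × C: no H
  1 × N: 1 H
  1 × N (charge +1): no H
  1 × O: 1 H
  1 × O: no H
  1 × O (charge -1): no H
  1 × S (aromatic): no H
  Total hydrogens = 17.
Molecular formula: C16H17N5O3S

C16H17N5O3S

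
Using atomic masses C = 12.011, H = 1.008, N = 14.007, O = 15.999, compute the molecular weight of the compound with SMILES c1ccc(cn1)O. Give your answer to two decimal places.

95.10

Molecular formula: C5H5NO.
M = 5×12.011 + 5×1.008 + 1×14.007 + 1×15.999 = 95.10 g/mol.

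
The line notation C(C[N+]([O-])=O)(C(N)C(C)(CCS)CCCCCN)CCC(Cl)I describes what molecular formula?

C15H31ClIN3O2S

Heavy atoms from the SMILES: 15 C, 1 Cl, 1 I, 3 N, 2 O, 1 S.
Implicit hydrogens by atom environment:
  10 × C: 2 H each → 20
  3 × C: 1 H each → 3
  2 × N: 2 H each → 4
  1 × C: 3 H
  1 × C: no H
  1 × Cl: no H
  1 × I: no H
  1 × N (charge +1): no H
  1 × O: no H
  1 × O (charge -1): no H
  1 × S: 1 H
  Total hydrogens = 31.
Molecular formula: C15H31ClIN3O2S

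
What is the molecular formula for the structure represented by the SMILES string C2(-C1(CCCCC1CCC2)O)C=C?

Heavy atoms from the SMILES: 12 C, 1 O.
Implicit hydrogens by atom environment:
  8 × C: 2 H each → 16
  3 × C: 1 H each → 3
  1 × C: no H
  1 × O: 1 H
  Total hydrogens = 20.
Molecular formula: C12H20O

C12H20O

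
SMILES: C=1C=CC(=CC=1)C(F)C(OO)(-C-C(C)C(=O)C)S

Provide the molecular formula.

Heavy atoms from the SMILES: 13 C, 1 F, 3 O, 1 S.
Implicit hydrogens by atom environment:
  5 × C (aromatic): 1 H each → 5
  2 × C: 3 H each → 6
  2 × C: 1 H each → 2
  2 × C: no H
  2 × O: no H
  1 × C: 2 H
  1 × C (aromatic): no H
  1 × F: no H
  1 × O: 1 H
  1 × S: 1 H
  Total hydrogens = 17.
Molecular formula: C13H17FO3S

C13H17FO3S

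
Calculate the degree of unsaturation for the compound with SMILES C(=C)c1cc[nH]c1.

4

Molecular formula from the SMILES: C6H7N.
DoU = (2C + 2 + N − H − X)/2 = (2·6 + 2 + 1 − 7 − 0)/2 = 8/2 = 4.
(Structurally: 1 ring(s) + 3 π bond(s) = 4.)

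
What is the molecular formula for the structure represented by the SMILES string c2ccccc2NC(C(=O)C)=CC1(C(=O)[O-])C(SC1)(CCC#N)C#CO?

Heavy atoms from the SMILES: 19 C, 2 N, 4 O, 1 S.
Implicit hydrogens by atom environment:
  8 × C: no H
  5 × C (aromatic): 1 H each → 5
  3 × C: 2 H each → 6
  2 × O: no H
  1 × C: 3 H
  1 × C: 1 H
  1 × C (aromatic): no H
  1 × N: 1 H
  1 × N: no H
  1 × O: 1 H
  1 × O (charge -1): no H
  1 × S: no H
  Total hydrogens = 17.
Net charge -1.
Molecular formula: C19H17N2O4S-

C19H17N2O4S-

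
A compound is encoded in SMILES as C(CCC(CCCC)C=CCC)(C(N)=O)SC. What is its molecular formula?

C14H27NOS

Heavy atoms from the SMILES: 14 C, 1 N, 1 O, 1 S.
Implicit hydrogens by atom environment:
  6 × C: 2 H each → 12
  4 × C: 1 H each → 4
  3 × C: 3 H each → 9
  1 × C: no H
  1 × N: 2 H
  1 × O: no H
  1 × S: no H
  Total hydrogens = 27.
Molecular formula: C14H27NOS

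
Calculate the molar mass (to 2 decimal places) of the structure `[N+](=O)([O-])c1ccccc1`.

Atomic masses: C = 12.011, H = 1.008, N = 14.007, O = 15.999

Molecular formula: C6H5NO2.
M = 6×12.011 + 5×1.008 + 1×14.007 + 2×15.999 = 123.11 g/mol.

123.11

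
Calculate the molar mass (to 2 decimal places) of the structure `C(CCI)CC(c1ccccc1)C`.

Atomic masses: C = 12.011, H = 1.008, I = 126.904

Molecular formula: C12H17I.
M = 12×12.011 + 17×1.008 + 1×126.904 = 288.17 g/mol.

288.17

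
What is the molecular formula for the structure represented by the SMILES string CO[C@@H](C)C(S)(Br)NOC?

C5H12BrNO2S

Heavy atoms from the SMILES: 1 Br, 5 C, 1 N, 2 O, 1 S.
Implicit hydrogens by atom environment:
  3 × C: 3 H each → 9
  2 × O: no H
  1 × Br: no H
  1 × C: 1 H
  1 × C: no H
  1 × N: 1 H
  1 × S: 1 H
  Total hydrogens = 12.
Molecular formula: C5H12BrNO2S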